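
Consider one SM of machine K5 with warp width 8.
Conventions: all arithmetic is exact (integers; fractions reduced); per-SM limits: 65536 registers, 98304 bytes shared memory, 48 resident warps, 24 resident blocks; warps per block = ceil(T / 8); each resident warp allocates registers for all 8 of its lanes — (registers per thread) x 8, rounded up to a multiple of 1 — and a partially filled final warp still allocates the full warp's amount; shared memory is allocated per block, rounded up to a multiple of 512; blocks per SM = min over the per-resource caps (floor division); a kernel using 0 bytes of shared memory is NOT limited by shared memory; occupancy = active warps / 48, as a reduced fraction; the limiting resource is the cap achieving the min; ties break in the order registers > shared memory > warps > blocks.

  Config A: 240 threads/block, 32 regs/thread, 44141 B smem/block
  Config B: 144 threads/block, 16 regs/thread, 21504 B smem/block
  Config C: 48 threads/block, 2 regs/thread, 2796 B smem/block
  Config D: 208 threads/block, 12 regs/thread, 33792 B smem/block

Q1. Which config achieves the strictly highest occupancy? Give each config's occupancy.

occupancies: A 5/8, B 3/4, C 1, D 13/24

Answer: C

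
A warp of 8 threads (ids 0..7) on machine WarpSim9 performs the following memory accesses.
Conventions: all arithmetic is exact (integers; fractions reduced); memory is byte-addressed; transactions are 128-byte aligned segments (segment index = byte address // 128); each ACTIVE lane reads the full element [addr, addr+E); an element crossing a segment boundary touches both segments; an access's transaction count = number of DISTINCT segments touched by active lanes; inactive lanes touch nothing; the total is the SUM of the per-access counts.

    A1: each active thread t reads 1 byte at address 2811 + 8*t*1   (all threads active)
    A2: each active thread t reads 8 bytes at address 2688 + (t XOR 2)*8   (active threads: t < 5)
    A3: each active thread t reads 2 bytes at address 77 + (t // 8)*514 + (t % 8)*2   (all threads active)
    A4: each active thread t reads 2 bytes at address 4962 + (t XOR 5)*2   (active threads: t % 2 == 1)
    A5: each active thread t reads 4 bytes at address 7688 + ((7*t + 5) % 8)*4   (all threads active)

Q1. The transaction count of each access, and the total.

A1: 2 transactions
A2: 1 transaction
A3: 1 transaction
A4: 1 transaction
A5: 1 transaction

Answer: 2,1,1,1,1; total 6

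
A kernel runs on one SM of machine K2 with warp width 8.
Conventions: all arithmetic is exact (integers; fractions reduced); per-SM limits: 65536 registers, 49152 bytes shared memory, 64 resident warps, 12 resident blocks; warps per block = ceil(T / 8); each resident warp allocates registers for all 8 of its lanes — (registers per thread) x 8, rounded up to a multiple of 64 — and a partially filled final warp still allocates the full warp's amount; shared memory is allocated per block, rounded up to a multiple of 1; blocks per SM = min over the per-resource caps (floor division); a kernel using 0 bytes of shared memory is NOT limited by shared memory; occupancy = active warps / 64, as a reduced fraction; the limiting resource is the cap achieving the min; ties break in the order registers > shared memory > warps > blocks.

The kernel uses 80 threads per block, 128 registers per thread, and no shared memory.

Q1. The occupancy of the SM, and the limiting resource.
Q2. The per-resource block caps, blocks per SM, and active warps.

Answer: occupancy 15/16, limited by registers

registers: 6 blocks
shared memory: no limit (kernel uses none)
warps: 6 blocks
blocks: 12 blocks

Answer: 6 blocks, 60 active warps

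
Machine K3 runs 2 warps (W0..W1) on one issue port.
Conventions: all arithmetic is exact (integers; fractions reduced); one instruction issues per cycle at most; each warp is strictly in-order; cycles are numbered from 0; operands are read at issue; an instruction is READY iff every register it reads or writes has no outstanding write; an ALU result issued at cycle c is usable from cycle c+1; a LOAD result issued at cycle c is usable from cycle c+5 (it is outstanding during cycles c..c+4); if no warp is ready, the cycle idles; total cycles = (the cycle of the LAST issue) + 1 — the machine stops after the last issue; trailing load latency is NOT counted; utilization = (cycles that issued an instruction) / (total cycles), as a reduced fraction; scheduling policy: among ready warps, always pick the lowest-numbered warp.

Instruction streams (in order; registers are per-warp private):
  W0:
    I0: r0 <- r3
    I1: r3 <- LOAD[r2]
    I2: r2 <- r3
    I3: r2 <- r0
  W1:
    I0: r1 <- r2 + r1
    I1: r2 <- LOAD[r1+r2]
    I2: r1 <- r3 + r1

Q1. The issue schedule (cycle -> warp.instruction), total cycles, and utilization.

cycle 0: W0.I0
cycle 1: W0.I1
cycle 2: W1.I0
cycle 3: W1.I1
cycle 4: W1.I2
cycle 5: idle
cycle 6: W0.I2
cycle 7: W0.I3

Answer: 8 cycles, utilization 7/8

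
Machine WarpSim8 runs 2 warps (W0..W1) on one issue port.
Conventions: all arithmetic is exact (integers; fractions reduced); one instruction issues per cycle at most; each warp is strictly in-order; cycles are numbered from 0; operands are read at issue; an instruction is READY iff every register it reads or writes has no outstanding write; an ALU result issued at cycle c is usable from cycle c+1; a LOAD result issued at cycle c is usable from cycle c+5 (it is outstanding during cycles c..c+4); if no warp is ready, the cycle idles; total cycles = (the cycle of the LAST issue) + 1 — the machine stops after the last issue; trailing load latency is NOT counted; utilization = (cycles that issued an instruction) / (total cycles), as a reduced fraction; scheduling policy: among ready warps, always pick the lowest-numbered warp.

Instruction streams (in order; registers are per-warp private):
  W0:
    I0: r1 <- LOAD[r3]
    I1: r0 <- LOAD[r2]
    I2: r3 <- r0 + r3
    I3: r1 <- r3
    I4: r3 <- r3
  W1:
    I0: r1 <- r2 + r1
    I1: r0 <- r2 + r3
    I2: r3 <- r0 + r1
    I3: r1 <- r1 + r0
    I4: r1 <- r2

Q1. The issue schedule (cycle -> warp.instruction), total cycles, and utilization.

cycle 0: W0.I0
cycle 1: W0.I1
cycle 2: W1.I0
cycle 3: W1.I1
cycle 4: W1.I2
cycle 5: W1.I3
cycle 6: W0.I2
cycle 7: W0.I3
cycle 8: W0.I4
cycle 9: W1.I4

Answer: 10 cycles, utilization 1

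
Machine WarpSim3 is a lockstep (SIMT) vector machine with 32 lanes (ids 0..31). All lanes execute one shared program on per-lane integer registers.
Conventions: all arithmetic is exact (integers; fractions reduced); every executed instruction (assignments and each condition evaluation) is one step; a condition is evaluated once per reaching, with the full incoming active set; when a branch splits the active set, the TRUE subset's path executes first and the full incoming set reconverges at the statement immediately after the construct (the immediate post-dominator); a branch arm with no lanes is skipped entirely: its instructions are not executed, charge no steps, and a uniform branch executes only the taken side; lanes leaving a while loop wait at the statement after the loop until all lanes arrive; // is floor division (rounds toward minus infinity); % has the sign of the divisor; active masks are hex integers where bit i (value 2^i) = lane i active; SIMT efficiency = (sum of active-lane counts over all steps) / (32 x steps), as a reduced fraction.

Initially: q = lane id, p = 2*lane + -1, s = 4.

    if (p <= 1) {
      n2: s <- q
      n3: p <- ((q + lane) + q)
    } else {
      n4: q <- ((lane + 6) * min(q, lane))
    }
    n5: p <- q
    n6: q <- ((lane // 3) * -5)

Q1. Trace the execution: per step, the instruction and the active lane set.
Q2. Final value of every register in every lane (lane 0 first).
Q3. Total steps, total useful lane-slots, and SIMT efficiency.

step 0: eval (p <= 1)                0xffffffff
step 1: s <- q                       0x00000003
step 2: p <- ((q + lane) + q)        0x00000003
step 3: q <- ((lane + 6) * min(q, lane)) 0xfffffffc
step 4: p <- q                       0xffffffff
step 5: q <- ((lane // 3) * -5)      0xffffffff

Answer: 6 steps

q: 0,0,0,-5,-5,-5,-10,-10,-10,-15,-15,-15,-20,-20,-20,-25,-25,-25,-30,-30,-30,-35,-35,-35,-40,-40,-40,-45,-45,-45,-50,-50
p: 0,1,16,27,40,55,72,91,112,135,160,187,216,247,280,315,352,391,432,475,520,567,616,667,720,775,832,891,952,1015,1080,1147
s: 0,1,4,4,4,4,4,4,4,4,4,4,4,4,4,4,4,4,4,4,4,4,4,4,4,4,4,4,4,4,4,4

steps = 6; useful = 130; efficiency = 130/192 = 65/96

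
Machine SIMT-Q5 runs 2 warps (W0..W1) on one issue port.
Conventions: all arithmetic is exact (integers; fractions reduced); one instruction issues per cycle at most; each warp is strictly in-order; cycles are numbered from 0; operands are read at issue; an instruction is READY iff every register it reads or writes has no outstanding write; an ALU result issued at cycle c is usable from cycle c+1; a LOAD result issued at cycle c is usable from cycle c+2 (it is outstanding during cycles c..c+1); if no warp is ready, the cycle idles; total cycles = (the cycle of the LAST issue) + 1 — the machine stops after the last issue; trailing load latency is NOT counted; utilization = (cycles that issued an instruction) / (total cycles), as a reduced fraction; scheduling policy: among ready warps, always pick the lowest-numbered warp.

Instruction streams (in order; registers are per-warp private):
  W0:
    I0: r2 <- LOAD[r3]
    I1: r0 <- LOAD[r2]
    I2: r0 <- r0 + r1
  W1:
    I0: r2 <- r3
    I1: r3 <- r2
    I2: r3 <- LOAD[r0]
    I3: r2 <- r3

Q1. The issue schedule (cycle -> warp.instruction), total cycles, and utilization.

cycle 0: W0.I0
cycle 1: W1.I0
cycle 2: W0.I1
cycle 3: W1.I1
cycle 4: W0.I2
cycle 5: W1.I2
cycle 6: idle
cycle 7: W1.I3

Answer: 8 cycles, utilization 7/8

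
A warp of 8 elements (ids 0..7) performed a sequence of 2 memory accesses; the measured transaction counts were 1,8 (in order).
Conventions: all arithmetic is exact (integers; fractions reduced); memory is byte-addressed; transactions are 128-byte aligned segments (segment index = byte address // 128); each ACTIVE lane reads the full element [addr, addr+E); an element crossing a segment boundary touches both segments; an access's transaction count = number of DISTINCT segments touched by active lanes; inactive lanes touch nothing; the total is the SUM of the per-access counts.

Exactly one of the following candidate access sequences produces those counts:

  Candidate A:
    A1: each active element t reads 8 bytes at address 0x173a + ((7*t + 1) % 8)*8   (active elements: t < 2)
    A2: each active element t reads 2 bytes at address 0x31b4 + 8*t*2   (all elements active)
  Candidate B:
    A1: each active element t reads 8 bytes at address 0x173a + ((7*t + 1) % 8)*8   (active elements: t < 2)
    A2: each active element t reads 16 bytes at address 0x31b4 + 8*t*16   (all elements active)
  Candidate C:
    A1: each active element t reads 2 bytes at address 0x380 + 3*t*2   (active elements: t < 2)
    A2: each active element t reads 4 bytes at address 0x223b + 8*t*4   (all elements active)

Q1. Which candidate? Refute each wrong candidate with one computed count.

A: A2 gives 2 transactions, not 8
C: A2 gives 3 transactions, not 8
B: all counts match (1,8)

Answer: B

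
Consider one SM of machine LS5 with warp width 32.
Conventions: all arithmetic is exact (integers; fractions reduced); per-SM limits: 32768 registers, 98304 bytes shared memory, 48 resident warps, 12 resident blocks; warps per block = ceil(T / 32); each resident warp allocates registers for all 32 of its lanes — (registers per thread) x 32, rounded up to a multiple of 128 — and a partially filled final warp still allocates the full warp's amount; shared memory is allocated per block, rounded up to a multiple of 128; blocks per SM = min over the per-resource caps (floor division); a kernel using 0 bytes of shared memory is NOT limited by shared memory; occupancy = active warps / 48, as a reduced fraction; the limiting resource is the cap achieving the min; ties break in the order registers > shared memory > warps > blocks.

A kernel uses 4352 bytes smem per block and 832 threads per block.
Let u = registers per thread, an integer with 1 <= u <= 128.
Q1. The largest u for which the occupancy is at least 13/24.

Answer: u = 36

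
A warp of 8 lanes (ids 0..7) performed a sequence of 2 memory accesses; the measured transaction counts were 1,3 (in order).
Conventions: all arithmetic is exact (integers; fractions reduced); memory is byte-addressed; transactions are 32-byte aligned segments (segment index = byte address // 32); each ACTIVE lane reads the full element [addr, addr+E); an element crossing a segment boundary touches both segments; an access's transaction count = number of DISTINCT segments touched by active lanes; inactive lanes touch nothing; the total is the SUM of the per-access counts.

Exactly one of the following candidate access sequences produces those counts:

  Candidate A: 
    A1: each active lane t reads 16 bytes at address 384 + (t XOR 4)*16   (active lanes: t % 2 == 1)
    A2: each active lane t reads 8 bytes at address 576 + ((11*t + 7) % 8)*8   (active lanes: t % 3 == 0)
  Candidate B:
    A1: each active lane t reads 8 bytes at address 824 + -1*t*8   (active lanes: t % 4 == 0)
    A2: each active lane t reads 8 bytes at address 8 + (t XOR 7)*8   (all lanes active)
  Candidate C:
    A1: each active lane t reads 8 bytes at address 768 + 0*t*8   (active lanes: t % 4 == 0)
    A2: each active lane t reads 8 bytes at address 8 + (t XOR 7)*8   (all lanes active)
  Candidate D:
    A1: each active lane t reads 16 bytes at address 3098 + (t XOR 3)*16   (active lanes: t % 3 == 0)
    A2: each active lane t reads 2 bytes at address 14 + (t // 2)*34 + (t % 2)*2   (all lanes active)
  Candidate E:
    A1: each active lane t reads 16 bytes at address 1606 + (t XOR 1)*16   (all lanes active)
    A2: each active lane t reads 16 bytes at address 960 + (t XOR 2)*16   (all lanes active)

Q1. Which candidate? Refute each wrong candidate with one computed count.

A: A1 gives 4 transactions, not 1
B: A1 gives 2 transactions, not 1
D: A1 gives 4 transactions, not 1
E: A1 gives 5 transactions, not 1
C: all counts match (1,3)

Answer: C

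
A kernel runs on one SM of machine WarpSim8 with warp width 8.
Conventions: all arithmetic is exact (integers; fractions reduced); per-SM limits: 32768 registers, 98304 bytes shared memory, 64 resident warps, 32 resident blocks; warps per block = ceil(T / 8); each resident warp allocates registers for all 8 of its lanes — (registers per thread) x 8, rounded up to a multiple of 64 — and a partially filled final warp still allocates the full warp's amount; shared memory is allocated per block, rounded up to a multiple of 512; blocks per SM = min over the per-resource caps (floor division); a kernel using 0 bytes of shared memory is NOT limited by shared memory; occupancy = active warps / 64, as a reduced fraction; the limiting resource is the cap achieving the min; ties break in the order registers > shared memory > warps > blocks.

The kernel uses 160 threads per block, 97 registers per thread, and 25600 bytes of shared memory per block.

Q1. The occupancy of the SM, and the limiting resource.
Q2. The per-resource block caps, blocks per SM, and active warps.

Answer: occupancy 5/16, limited by registers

registers: 1 block
shared memory: 3 blocks
warps: 3 blocks
blocks: 32 blocks

Answer: 1 block, 20 active warps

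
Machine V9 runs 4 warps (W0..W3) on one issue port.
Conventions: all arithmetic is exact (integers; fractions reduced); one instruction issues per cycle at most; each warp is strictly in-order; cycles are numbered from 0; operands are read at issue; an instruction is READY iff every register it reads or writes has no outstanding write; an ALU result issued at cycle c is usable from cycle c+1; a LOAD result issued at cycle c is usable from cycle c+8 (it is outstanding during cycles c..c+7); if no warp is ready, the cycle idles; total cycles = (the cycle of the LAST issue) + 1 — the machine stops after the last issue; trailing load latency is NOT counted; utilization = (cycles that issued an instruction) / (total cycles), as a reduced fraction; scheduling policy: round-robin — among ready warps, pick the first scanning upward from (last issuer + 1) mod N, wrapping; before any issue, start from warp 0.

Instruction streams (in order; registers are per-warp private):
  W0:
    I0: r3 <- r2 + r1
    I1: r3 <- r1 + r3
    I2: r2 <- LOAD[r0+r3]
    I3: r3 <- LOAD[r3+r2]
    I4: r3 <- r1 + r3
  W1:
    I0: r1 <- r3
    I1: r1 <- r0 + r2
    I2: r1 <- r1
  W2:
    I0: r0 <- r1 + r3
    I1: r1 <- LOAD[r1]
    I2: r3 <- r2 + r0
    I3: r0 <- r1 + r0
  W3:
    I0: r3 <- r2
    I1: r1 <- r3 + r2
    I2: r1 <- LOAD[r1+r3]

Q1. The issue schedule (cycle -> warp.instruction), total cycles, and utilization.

cycle 0: W0.I0
cycle 1: W1.I0
cycle 2: W2.I0
cycle 3: W3.I0
cycle 4: W0.I1
cycle 5: W1.I1
cycle 6: W2.I1
cycle 7: W3.I1
cycle 8: W0.I2
cycle 9: W1.I2
cycle 10: W2.I2
cycle 11: W3.I2
cycle 12: idle
cycle 13: idle
cycle 14: W2.I3
cycle 15: idle
cycle 16: W0.I3
cycle 17: idle
cycle 18: idle
cycle 19: idle
cycle 20: idle
cycle 21: idle
cycle 22: idle
cycle 23: idle
cycle 24: W0.I4

Answer: 25 cycles, utilization 3/5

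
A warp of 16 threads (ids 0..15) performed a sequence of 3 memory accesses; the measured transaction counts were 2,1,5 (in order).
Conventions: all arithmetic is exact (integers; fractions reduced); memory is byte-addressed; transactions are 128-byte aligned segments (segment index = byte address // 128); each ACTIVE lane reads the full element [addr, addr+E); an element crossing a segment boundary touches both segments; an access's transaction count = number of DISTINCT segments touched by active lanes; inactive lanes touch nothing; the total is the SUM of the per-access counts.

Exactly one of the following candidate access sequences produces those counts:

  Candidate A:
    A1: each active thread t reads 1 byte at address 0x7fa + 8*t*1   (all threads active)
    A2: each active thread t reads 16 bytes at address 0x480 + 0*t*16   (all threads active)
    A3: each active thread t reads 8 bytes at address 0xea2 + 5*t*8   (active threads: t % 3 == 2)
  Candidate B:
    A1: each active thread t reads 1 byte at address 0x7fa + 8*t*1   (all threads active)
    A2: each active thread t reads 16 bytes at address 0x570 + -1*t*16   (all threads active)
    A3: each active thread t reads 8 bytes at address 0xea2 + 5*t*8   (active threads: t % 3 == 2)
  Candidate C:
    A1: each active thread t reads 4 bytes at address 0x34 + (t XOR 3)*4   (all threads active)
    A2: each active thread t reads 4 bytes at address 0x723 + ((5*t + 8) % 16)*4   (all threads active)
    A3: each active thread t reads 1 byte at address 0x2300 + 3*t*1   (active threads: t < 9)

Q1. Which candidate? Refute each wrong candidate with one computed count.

B: A2 gives 2 transactions, not 1
C: A1 gives 1 transaction, not 2
A: all counts match (2,1,5)

Answer: A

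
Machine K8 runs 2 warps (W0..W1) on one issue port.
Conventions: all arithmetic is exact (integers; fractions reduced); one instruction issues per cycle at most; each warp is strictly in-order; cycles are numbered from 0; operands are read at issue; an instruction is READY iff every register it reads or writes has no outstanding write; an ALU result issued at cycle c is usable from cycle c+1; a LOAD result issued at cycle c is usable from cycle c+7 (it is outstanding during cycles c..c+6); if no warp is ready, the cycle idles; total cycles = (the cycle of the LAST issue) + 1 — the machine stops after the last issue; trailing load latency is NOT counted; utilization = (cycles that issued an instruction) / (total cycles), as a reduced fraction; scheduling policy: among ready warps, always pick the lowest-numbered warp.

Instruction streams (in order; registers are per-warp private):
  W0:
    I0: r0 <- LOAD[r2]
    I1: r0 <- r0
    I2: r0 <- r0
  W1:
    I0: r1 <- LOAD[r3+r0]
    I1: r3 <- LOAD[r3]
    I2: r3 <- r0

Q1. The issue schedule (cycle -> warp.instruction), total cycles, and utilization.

cycle 0: W0.I0
cycle 1: W1.I0
cycle 2: W1.I1
cycle 3: idle
cycle 4: idle
cycle 5: idle
cycle 6: idle
cycle 7: W0.I1
cycle 8: W0.I2
cycle 9: W1.I2

Answer: 10 cycles, utilization 3/5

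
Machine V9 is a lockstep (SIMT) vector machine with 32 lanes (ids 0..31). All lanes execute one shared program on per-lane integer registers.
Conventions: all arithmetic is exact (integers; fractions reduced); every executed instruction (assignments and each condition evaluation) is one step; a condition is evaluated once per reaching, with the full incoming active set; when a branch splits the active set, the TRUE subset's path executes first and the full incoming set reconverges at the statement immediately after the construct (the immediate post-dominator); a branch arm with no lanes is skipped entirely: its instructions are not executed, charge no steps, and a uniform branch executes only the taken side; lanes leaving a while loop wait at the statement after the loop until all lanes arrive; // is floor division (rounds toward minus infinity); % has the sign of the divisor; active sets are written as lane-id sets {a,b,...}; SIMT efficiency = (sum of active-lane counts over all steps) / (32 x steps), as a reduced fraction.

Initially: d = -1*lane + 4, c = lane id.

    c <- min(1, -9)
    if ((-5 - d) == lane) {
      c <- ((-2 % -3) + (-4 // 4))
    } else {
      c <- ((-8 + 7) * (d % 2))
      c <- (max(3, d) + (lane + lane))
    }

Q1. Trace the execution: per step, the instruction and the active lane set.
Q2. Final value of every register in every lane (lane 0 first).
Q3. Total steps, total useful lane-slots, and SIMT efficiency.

step 0: c <- min(1, -9)              {0,1,2,3,4,5,6,7,8,9,10,11,12,13,14,15,16,17,18,19,20,21,22,23,24,25,26,27,28,29,30,31}
step 1: eval ((-5 - d) == lane)      {0,1,2,3,4,5,6,7,8,9,10,11,12,13,14,15,16,17,18,19,20,21,22,23,24,25,26,27,28,29,30,31}
step 2: c <- ((-8 + 7) * (d % 2))    {0,1,2,3,4,5,6,7,8,9,10,11,12,13,14,15,16,17,18,19,20,21,22,23,24,25,26,27,28,29,30,31}
step 3: c <- (max(3, d) + (lane + lane)) {0,1,2,3,4,5,6,7,8,9,10,11,12,13,14,15,16,17,18,19,20,21,22,23,24,25,26,27,28,29,30,31}

Answer: 4 steps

d: 4,3,2,1,0,-1,-2,-3,-4,-5,-6,-7,-8,-9,-10,-11,-12,-13,-14,-15,-16,-17,-18,-19,-20,-21,-22,-23,-24,-25,-26,-27
c: 4,5,7,9,11,13,15,17,19,21,23,25,27,29,31,33,35,37,39,41,43,45,47,49,51,53,55,57,59,61,63,65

steps = 4; useful = 128; efficiency = 128/128 = 1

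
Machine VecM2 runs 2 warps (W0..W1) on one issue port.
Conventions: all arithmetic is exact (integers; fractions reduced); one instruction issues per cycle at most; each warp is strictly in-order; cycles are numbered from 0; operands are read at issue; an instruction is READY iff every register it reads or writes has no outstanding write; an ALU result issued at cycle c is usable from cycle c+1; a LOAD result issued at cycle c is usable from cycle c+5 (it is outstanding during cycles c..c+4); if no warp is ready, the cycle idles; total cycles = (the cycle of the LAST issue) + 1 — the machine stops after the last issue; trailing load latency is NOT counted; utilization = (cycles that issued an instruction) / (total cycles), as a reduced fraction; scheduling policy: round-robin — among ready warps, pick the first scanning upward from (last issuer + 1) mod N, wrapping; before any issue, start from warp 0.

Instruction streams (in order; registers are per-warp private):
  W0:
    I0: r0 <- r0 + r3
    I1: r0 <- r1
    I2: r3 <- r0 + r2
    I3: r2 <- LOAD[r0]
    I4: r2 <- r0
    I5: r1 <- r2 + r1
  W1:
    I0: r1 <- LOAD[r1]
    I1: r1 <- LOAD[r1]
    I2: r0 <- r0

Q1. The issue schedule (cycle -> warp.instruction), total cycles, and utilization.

cycle 0: W0.I0
cycle 1: W1.I0
cycle 2: W0.I1
cycle 3: W0.I2
cycle 4: W0.I3
cycle 5: idle
cycle 6: W1.I1
cycle 7: W1.I2
cycle 8: idle
cycle 9: W0.I4
cycle 10: W0.I5

Answer: 11 cycles, utilization 9/11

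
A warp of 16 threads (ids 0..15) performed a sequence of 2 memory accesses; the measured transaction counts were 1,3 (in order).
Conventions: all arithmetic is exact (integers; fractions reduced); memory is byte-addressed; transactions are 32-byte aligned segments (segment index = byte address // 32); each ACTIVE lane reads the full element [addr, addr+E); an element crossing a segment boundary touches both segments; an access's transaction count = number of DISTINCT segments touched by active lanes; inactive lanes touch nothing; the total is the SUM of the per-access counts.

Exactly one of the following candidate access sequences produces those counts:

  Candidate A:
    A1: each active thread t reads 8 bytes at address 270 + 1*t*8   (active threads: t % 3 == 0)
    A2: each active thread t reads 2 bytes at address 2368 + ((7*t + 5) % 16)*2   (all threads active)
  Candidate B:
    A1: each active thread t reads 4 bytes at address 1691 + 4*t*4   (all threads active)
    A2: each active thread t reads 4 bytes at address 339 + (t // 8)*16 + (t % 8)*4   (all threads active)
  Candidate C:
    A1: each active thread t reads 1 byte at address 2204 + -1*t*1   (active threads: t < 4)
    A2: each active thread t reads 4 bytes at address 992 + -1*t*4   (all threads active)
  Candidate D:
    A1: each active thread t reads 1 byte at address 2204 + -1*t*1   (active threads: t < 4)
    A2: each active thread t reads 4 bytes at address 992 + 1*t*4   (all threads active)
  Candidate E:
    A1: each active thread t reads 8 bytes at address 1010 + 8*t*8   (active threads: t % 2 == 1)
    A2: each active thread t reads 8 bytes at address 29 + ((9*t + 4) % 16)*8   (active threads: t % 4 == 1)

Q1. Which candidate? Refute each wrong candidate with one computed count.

A: A1 gives 5 transactions, not 1
B: A1 gives 9 transactions, not 1
D: A2 gives 2 transactions, not 3
E: A1 gives 8 transactions, not 1
C: all counts match (1,3)

Answer: C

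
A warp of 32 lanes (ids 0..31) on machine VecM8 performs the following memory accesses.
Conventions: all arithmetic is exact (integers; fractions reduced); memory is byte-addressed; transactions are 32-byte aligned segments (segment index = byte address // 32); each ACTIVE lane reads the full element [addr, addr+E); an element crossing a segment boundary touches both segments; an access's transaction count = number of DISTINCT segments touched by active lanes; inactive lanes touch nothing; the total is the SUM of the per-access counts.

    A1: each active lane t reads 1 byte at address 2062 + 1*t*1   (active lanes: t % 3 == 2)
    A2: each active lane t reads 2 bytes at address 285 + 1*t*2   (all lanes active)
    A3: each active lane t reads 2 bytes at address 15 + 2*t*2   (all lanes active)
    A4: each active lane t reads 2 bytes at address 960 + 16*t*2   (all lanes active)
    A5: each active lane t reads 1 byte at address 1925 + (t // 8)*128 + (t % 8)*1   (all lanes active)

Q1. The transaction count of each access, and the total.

A1: 2 transactions
A2: 3 transactions
A3: 5 transactions
A4: 32 transactions
A5: 4 transactions

Answer: 2,3,5,32,4; total 46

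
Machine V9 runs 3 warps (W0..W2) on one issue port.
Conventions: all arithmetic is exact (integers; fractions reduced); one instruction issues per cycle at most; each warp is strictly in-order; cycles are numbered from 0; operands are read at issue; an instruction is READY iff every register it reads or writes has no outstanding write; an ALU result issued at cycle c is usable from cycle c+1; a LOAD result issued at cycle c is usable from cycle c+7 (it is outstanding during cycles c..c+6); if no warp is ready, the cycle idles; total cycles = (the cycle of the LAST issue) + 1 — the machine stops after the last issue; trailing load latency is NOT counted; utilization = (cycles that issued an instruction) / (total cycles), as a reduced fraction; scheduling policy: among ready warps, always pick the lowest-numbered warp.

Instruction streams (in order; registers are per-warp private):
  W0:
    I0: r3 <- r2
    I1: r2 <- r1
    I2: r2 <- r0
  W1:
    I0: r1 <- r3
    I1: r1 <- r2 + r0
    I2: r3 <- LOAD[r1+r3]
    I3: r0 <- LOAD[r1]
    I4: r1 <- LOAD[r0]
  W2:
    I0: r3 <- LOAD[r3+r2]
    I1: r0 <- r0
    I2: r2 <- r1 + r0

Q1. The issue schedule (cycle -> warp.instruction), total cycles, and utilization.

cycle 0: W0.I0
cycle 1: W0.I1
cycle 2: W0.I2
cycle 3: W1.I0
cycle 4: W1.I1
cycle 5: W1.I2
cycle 6: W1.I3
cycle 7: W2.I0
cycle 8: W2.I1
cycle 9: W2.I2
cycle 10: idle
cycle 11: idle
cycle 12: idle
cycle 13: W1.I4

Answer: 14 cycles, utilization 11/14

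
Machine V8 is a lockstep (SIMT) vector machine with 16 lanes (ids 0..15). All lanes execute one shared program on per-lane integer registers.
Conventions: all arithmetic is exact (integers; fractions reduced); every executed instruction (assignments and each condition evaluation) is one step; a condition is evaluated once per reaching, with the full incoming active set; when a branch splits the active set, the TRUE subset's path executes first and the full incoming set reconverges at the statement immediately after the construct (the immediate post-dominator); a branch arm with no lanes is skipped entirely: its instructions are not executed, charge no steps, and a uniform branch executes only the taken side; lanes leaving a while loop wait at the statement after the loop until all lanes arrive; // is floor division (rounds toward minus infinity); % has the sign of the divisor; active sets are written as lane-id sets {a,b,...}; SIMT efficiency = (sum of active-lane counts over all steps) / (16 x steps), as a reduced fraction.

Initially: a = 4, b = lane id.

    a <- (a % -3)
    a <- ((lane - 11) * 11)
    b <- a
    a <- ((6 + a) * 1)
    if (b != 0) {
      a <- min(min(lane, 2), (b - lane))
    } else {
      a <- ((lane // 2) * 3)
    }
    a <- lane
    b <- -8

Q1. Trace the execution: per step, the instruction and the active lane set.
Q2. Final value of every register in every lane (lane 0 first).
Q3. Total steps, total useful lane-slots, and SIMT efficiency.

step 0: a <- (a % -3)                {0,1,2,3,4,5,6,7,8,9,10,11,12,13,14,15}
step 1: a <- ((lane - 11) * 11)      {0,1,2,3,4,5,6,7,8,9,10,11,12,13,14,15}
step 2: b <- a                       {0,1,2,3,4,5,6,7,8,9,10,11,12,13,14,15}
step 3: a <- ((6 + a) * 1)           {0,1,2,3,4,5,6,7,8,9,10,11,12,13,14,15}
step 4: eval (b != 0)                {0,1,2,3,4,5,6,7,8,9,10,11,12,13,14,15}
step 5: a <- min(min(lane, 2), (b - lane)) {0,1,2,3,4,5,6,7,8,9,10,12,13,14,15}
step 6: a <- ((lane // 2) * 3)       {11}
step 7: a <- lane                    {0,1,2,3,4,5,6,7,8,9,10,11,12,13,14,15}
step 8: b <- -8                      {0,1,2,3,4,5,6,7,8,9,10,11,12,13,14,15}

Answer: 9 steps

a: 0,1,2,3,4,5,6,7,8,9,10,11,12,13,14,15
b: -8,-8,-8,-8,-8,-8,-8,-8,-8,-8,-8,-8,-8,-8,-8,-8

steps = 9; useful = 128; efficiency = 128/144 = 8/9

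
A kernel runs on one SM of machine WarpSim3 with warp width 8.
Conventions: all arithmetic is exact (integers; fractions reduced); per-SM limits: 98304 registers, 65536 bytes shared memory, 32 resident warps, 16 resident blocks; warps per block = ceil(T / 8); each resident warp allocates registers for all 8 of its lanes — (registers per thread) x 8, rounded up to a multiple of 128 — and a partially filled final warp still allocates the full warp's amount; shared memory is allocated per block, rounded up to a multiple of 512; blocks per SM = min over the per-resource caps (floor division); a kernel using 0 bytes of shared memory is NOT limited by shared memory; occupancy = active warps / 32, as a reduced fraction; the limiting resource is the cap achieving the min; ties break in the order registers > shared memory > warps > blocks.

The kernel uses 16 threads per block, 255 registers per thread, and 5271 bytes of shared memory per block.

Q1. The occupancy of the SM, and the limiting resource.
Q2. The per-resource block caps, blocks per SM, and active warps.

Answer: occupancy 11/16, limited by shared memory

registers: 24 blocks
shared memory: 11 blocks
warps: 16 blocks
blocks: 16 blocks

Answer: 11 blocks, 22 active warps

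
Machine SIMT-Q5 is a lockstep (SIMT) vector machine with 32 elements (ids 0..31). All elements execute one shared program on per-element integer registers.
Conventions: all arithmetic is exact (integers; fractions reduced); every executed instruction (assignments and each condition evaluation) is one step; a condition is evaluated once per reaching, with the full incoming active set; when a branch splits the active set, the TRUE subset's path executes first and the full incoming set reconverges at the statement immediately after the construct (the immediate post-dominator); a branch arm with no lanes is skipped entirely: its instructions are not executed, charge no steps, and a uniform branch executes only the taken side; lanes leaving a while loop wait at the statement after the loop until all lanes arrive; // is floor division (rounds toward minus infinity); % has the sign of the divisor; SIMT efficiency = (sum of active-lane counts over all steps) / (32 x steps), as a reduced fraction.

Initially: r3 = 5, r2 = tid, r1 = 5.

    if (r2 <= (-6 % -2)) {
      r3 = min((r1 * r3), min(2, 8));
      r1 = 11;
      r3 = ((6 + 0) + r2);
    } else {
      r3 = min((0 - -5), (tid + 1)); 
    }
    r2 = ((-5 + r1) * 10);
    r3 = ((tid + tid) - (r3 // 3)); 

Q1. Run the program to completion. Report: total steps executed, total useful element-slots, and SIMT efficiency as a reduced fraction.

Answer: 7 steps, 130 useful, 65/112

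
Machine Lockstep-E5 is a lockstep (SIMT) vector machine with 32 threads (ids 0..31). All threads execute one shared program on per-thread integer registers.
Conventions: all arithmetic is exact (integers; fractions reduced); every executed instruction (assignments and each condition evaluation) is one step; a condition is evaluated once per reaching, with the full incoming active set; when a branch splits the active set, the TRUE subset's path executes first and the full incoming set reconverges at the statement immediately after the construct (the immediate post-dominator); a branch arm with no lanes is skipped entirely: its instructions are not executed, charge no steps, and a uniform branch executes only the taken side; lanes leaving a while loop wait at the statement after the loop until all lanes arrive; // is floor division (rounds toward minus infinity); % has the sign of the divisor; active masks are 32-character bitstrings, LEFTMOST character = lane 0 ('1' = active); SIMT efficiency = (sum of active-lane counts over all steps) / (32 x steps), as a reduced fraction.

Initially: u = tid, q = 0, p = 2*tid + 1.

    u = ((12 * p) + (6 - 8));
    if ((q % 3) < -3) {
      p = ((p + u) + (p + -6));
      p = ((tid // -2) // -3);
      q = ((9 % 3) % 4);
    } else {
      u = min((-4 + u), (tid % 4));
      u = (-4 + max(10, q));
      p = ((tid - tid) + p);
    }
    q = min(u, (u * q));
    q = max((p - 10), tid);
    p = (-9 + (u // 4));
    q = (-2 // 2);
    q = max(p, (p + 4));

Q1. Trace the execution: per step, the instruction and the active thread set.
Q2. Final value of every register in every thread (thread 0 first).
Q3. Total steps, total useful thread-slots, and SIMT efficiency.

step 0: u <- ((12 * p) + (6 - 8))    11111111111111111111111111111111
step 1: eval ((q % 3) < -3)          11111111111111111111111111111111
step 2: u <- min((-4 + u), (tid % 4)) 11111111111111111111111111111111
step 3: u <- (-4 + max(10, q))       11111111111111111111111111111111
step 4: p <- ((tid - tid) + p)       11111111111111111111111111111111
step 5: q <- min(u, (u * q))         11111111111111111111111111111111
step 6: q <- max((p - 10), tid)      11111111111111111111111111111111
step 7: p <- (-9 + (u // 4))         11111111111111111111111111111111
step 8: q <- (-2 // 2)               11111111111111111111111111111111
step 9: q <- max(p, (p + 4))         11111111111111111111111111111111

Answer: 10 steps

u: 6,6,6,6,6,6,6,6,6,6,6,6,6,6,6,6,6,6,6,6,6,6,6,6,6,6,6,6,6,6,6,6
q: -4,-4,-4,-4,-4,-4,-4,-4,-4,-4,-4,-4,-4,-4,-4,-4,-4,-4,-4,-4,-4,-4,-4,-4,-4,-4,-4,-4,-4,-4,-4,-4
p: -8,-8,-8,-8,-8,-8,-8,-8,-8,-8,-8,-8,-8,-8,-8,-8,-8,-8,-8,-8,-8,-8,-8,-8,-8,-8,-8,-8,-8,-8,-8,-8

steps = 10; useful = 320; efficiency = 320/320 = 1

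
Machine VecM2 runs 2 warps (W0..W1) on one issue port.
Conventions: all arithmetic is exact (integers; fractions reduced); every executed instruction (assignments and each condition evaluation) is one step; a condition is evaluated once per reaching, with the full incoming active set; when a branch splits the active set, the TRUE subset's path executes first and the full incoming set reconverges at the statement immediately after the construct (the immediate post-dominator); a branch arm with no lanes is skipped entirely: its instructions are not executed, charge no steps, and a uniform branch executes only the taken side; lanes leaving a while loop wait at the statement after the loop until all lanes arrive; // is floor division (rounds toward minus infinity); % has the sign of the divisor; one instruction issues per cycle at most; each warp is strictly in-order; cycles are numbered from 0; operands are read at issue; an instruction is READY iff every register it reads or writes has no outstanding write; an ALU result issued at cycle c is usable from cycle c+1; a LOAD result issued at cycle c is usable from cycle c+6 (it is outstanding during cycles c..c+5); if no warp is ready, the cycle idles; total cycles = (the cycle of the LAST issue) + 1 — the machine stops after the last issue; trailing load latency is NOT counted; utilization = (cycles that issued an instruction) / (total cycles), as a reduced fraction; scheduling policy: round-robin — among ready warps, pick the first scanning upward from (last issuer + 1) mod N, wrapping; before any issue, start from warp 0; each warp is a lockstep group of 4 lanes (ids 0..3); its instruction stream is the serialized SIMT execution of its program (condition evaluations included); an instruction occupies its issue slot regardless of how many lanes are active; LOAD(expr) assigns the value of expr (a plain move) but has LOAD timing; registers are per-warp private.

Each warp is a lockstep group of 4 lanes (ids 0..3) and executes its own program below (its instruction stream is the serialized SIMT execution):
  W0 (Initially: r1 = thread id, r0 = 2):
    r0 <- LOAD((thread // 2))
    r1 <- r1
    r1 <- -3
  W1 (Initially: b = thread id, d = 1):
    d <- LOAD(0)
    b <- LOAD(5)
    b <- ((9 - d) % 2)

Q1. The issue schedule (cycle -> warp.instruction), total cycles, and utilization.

cycle 0: W0.I0
cycle 1: W1.I0
cycle 2: W0.I1
cycle 3: W1.I1
cycle 4: W0.I2
cycle 5: idle
cycle 6: idle
cycle 7: idle
cycle 8: idle
cycle 9: W1.I2

Answer: 10 cycles, utilization 3/5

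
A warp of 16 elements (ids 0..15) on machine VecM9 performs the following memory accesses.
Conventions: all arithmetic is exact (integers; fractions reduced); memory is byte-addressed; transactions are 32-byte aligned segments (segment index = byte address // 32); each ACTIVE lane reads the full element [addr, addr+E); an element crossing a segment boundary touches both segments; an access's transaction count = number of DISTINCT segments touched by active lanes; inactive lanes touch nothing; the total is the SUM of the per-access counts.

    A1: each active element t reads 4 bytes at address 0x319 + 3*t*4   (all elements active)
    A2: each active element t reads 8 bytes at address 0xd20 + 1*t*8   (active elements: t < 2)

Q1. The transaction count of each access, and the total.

A1: 7 transactions
A2: 1 transaction

Answer: 7,1; total 8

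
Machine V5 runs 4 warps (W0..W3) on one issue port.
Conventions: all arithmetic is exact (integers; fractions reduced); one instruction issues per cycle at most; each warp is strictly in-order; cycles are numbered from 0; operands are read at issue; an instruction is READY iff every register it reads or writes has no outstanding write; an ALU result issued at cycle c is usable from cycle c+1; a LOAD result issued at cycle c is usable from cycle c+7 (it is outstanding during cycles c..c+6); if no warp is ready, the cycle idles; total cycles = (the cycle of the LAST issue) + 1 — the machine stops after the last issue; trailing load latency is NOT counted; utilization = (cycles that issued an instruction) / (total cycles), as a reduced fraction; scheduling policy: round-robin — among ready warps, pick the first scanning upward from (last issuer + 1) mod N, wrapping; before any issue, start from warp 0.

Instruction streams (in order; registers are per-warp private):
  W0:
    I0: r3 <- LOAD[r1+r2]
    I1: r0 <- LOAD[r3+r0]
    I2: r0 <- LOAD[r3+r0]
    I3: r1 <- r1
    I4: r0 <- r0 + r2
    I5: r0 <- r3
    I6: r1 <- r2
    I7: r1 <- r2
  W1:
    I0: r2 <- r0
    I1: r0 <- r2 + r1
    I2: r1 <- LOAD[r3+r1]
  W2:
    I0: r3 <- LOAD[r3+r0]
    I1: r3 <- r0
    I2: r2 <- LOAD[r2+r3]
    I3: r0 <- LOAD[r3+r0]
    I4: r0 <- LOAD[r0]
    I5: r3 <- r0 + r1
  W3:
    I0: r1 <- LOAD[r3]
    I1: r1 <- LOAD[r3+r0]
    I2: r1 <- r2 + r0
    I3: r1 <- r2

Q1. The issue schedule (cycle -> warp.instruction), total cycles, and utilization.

cycle 0: W0.I0
cycle 1: W1.I0
cycle 2: W2.I0
cycle 3: W3.I0
cycle 4: W1.I1
cycle 5: W1.I2
cycle 6: idle
cycle 7: W0.I1
cycle 8: idle
cycle 9: W2.I1
cycle 10: W3.I1
cycle 11: W2.I2
cycle 12: W2.I3
cycle 13: idle
cycle 14: W0.I2
cycle 15: W0.I3
cycle 16: idle
cycle 17: W3.I2
cycle 18: W3.I3
cycle 19: W2.I4
cycle 20: idle
cycle 21: W0.I4
cycle 22: W0.I5
cycle 23: W0.I6
cycle 24: W0.I7
cycle 25: idle
cycle 26: W2.I5

Answer: 27 cycles, utilization 7/9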